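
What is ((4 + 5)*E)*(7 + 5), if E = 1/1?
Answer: 108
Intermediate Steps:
E = 1
((4 + 5)*E)*(7 + 5) = ((4 + 5)*1)*(7 + 5) = (9*1)*12 = 9*12 = 108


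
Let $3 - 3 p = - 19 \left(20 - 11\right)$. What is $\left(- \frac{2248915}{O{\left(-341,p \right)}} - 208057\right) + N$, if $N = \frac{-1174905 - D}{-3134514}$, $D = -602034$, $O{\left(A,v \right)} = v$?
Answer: $- \frac{3739530160423}{15150151} \approx -2.4683 \cdot 10^{5}$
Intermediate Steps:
$p = 58$ ($p = 1 - \frac{\left(-19\right) \left(20 - 11\right)}{3} = 1 - \frac{\left(-19\right) 9}{3} = 1 - -57 = 1 + 57 = 58$)
$N = \frac{190957}{1044838}$ ($N = \frac{-1174905 - -602034}{-3134514} = \left(-1174905 + 602034\right) \left(- \frac{1}{3134514}\right) = \left(-572871\right) \left(- \frac{1}{3134514}\right) = \frac{190957}{1044838} \approx 0.18276$)
$\left(- \frac{2248915}{O{\left(-341,p \right)}} - 208057\right) + N = \left(- \frac{2248915}{58} - 208057\right) + \frac{190957}{1044838} = - \frac{14316221}{58} + \frac{190957}{1044838} = - \frac{3739530160423}{15150151}$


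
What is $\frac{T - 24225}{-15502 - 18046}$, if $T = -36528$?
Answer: $\frac{60753}{33548} \approx 1.8109$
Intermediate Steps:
$\frac{T - 24225}{-15502 - 18046} = \frac{-36528 - 24225}{-15502 - 18046} = - \frac{60753}{-33548} = \left(-60753\right) \left(- \frac{1}{33548}\right) = \frac{60753}{33548}$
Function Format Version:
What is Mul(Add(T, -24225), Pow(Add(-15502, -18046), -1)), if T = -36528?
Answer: Rational(60753, 33548) ≈ 1.8109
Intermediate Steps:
Mul(Add(T, -24225), Pow(Add(-15502, -18046), -1)) = Mul(Add(-36528, -24225), Pow(Add(-15502, -18046), -1)) = Mul(-60753, Pow(-33548, -1)) = Mul(-60753, Rational(-1, 33548)) = Rational(60753, 33548)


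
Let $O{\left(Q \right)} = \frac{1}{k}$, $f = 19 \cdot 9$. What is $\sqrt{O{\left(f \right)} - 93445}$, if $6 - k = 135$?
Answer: $\frac{i \sqrt{1555018374}}{129} \approx 305.69 i$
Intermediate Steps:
$f = 171$
$k = -129$ ($k = 6 - 135 = -129$)
$O{\left(Q \right)} = - \frac{1}{129}$ ($O{\left(Q \right)} = \frac{1}{-129} = - \frac{1}{129}$)
$\sqrt{O{\left(f \right)} - 93445} = \sqrt{- \frac{1}{129} - 93445} = \sqrt{- \frac{12054406}{129}} = \frac{i \sqrt{1555018374}}{129}$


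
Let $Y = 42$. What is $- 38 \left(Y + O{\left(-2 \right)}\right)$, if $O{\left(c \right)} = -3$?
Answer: $-1482$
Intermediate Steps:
$- 38 \left(Y + O{\left(-2 \right)}\right) = - 38 \left(42 - 3\right) = \left(-38\right) 39 = -1482$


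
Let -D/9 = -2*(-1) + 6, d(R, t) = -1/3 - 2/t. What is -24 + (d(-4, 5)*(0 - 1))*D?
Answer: -384/5 ≈ -76.800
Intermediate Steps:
d(R, t) = -1/3 - 2/t (d(R, t) = -1*1/3 - 2/t = -1/3 - 2/t)
D = -72 (D = -9*(-2*(-1) + 6) = -9*(2 + 6) = -9*8 = -72)
-24 + (d(-4, 5)*(0 - 1))*D = -24 + (((1/3)*(-6 - 1*5)/5)*(0 - 1))*(-72) = -24 + (((1/3)*(1/5)*(-6 - 5))*(-1))*(-72) = -24 + (((1/3)*(1/5)*(-11))*(-1))*(-72) = -24 - 11/15*(-1)*(-72) = -24 + (11/15)*(-72) = -24 - 264/5 = -384/5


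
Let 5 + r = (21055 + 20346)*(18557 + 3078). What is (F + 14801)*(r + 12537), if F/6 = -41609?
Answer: -210363272939451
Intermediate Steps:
F = -249654 (F = 6*(-41609) = -249654)
r = 895710630 (r = -5 + (21055 + 20346)*(18557 + 3078) = -5 + 41401*21635 = -5 + 895710635 = 895710630)
(F + 14801)*(r + 12537) = (-249654 + 14801)*(895710630 + 12537) = -234853*895723167 = -210363272939451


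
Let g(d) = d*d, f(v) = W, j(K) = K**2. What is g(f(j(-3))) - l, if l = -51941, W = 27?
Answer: 52670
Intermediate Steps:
f(v) = 27
g(d) = d**2
g(f(j(-3))) - l = 27**2 - 1*(-51941) = 729 + 51941 = 52670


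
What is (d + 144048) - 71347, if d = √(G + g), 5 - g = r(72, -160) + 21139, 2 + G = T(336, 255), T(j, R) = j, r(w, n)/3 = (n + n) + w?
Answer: 72701 + 2*I*√5014 ≈ 72701.0 + 141.62*I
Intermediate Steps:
r(w, n) = 3*w + 6*n (r(w, n) = 3*((n + n) + w) = 3*(2*n + w) = 3*(w + 2*n) = 3*w + 6*n)
G = 334 (G = -2 + 336 = 334)
g = -20390 (g = 5 - ((3*72 + 6*(-160)) + 21139) = 5 - ((216 - 960) + 21139) = 5 - (-744 + 21139) = 5 - 1*20395 = 5 - 20395 = -20390)
d = 2*I*√5014 (d = √(334 - 20390) = √(-20056) = 2*I*√5014 ≈ 141.62*I)
(d + 144048) - 71347 = (2*I*√5014 + 144048) - 71347 = (144048 + 2*I*√5014) - 71347 = 72701 + 2*I*√5014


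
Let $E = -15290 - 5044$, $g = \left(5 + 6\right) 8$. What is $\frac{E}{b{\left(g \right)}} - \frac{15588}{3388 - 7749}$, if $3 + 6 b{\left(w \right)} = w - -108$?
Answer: $- \frac{529050960}{841673} \approx -628.57$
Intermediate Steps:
$g = 88$ ($g = 11 \cdot 8 = 88$)
$E = -20334$ ($E = -15290 - 5044 = -20334$)
$b{\left(w \right)} = \frac{35}{2} + \frac{w}{6}$ ($b{\left(w \right)} = - \frac{1}{2} + \frac{w - -108}{6} = - \frac{1}{2} + \frac{w + 108}{6} = - \frac{1}{2} + \frac{108 + w}{6} = - \frac{1}{2} + \left(18 + \frac{w}{6}\right) = \frac{35}{2} + \frac{w}{6}$)
$\frac{E}{b{\left(g \right)}} - \frac{15588}{3388 - 7749} = - \frac{20334}{\frac{35}{2} + \frac{1}{6} \cdot 88} - \frac{15588}{3388 - 7749} = - \frac{20334}{\frac{35}{2} + \frac{44}{3}} - \frac{15588}{-4361} = - \frac{20334}{\frac{193}{6}} - - \frac{15588}{4361} = \left(-20334\right) \frac{6}{193} + \frac{15588}{4361} = - \frac{122004}{193} + \frac{15588}{4361} = - \frac{529050960}{841673}$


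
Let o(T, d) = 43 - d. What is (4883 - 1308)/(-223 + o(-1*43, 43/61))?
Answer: -218075/11023 ≈ -19.784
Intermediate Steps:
(4883 - 1308)/(-223 + o(-1*43, 43/61)) = (4883 - 1308)/(-223 + (43 - 43/61)) = 3575/(-223 + (43 - 43/61)) = 3575/(-223 + 2580/61) = 3575/(-11023/61) = 3575*(-61/11023) = -218075/11023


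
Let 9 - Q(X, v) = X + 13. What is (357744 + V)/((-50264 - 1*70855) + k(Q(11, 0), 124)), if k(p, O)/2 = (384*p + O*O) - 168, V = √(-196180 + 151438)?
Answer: -357744/102223 - I*√44742/102223 ≈ -3.4996 - 0.0020692*I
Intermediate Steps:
Q(X, v) = -4 - X (Q(X, v) = 9 - (X + 13) = 9 - (13 + X) = 9 + (-13 - X) = -4 - X)
V = I*√44742 (V = √(-44742) = I*√44742 ≈ 211.52*I)
k(p, O) = -336 + 2*O² + 768*p (k(p, O) = 2*((384*p + O*O) - 168) = 2*((384*p + O²) - 168) = 2*((O² + 384*p) - 168) = 2*(-168 + O² + 384*p) = -336 + 2*O² + 768*p)
(357744 + V)/((-50264 - 1*70855) + k(Q(11, 0), 124)) = (357744 + I*√44742)/((-50264 - 1*70855) + (-336 + 2*124² + 768*(-4 - 1*11))) = (357744 + I*√44742)/((-50264 - 70855) + (-336 + 2*15376 + 768*(-4 - 11))) = (357744 + I*√44742)/(-121119 + (-336 + 30752 + 768*(-15))) = (357744 + I*√44742)/(-121119 + (-336 + 30752 - 11520)) = (357744 + I*√44742)/(-121119 + 18896) = (357744 + I*√44742)/(-102223) = (357744 + I*√44742)*(-1/102223) = -357744/102223 - I*√44742/102223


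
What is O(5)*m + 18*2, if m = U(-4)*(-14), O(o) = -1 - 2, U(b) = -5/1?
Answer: -174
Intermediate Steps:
U(b) = -5 (U(b) = -5*1 = -5)
O(o) = -3
m = 70 (m = -5*(-14) = 70)
O(5)*m + 18*2 = -3*70 + 18*2 = -210 + 36 = -174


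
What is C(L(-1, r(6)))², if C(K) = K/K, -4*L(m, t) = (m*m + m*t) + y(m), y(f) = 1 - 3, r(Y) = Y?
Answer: 1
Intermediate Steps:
y(f) = -2
L(m, t) = ½ - m²/4 - m*t/4 (L(m, t) = -((m*m + m*t) - 2)/4 = -((m² + m*t) - 2)/4 = -(-2 + m² + m*t)/4 = ½ - m²/4 - m*t/4)
C(K) = 1
C(L(-1, r(6)))² = 1² = 1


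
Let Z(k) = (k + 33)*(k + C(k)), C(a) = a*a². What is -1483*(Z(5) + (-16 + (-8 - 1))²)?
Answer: -8252895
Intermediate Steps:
C(a) = a³
Z(k) = (33 + k)*(k + k³) (Z(k) = (k + 33)*(k + k³) = (33 + k)*(k + k³))
-1483*(Z(5) + (-16 + (-8 - 1))²) = -1483*(5*(33 + 5 + 5³ + 33*5²) + (-16 + (-8 - 1))²) = -1483*(5*(33 + 5 + 125 + 33*25) + (-16 - 9)²) = -1483*(5*(33 + 5 + 125 + 825) + (-25)²) = -1483*(5*988 + 625) = -1483*(4940 + 625) = -1483*5565 = -8252895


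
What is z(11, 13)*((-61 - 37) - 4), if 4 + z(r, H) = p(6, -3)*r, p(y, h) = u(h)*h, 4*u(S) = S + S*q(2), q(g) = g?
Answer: -14331/2 ≈ -7165.5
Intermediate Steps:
u(S) = 3*S/4 (u(S) = (S + S*2)/4 = (S + 2*S)/4 = (3*S)/4 = 3*S/4)
p(y, h) = 3*h²/4 (p(y, h) = (3*h/4)*h = 3*h²/4)
z(r, H) = -4 + 27*r/4 (z(r, H) = -4 + ((¾)*(-3)²)*r = -4 + ((¾)*9)*r = -4 + 27*r/4)
z(11, 13)*((-61 - 37) - 4) = (-4 + (27/4)*11)*((-61 - 37) - 4) = (-4 + 297/4)*(-98 - 4) = (281/4)*(-102) = -14331/2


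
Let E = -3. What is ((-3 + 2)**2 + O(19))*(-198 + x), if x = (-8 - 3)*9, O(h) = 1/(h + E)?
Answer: -5049/16 ≈ -315.56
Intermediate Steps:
O(h) = 1/(-3 + h) (O(h) = 1/(h - 3) = 1/(-3 + h))
x = -99 (x = -11*9 = -99)
((-3 + 2)**2 + O(19))*(-198 + x) = ((-3 + 2)**2 + 1/(-3 + 19))*(-198 - 99) = ((-1)**2 + 1/16)*(-297) = (1 + 1/16)*(-297) = (17/16)*(-297) = -5049/16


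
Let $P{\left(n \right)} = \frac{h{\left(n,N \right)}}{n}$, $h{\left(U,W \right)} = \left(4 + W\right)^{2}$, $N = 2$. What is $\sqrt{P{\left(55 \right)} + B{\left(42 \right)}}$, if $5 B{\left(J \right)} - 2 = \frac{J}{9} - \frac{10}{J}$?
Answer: $\frac{3 \sqrt{31955}}{385} \approx 1.3929$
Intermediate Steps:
$B{\left(J \right)} = \frac{2}{5} - \frac{2}{J} + \frac{J}{45}$ ($B{\left(J \right)} = \frac{2}{5} + \frac{\frac{J}{9} - \frac{10}{J}}{5} = \frac{2}{5} + \frac{- \frac{10}{J} + \frac{J}{9}}{5} = \frac{2}{5} + \left(- \frac{2}{J} + \frac{J}{45}\right) = \frac{2}{5} - \frac{2}{J} + \frac{J}{45}$)
$P{\left(n \right)} = \frac{36}{n}$ ($P{\left(n \right)} = \frac{\left(4 + 2\right)^{2}}{n} = \frac{6^{2}}{n} = \frac{36}{n}$)
$\sqrt{P{\left(55 \right)} + B{\left(42 \right)}} = \sqrt{\frac{36}{55} + \frac{-90 + 42 \left(18 + 42\right)}{45 \cdot 42}} = \sqrt{36 \cdot \frac{1}{55} + \frac{1}{45} \cdot \frac{1}{42} \left(-90 + 42 \cdot 60\right)} = \sqrt{\frac{36}{55} + \frac{1}{45} \cdot \frac{1}{42} \left(-90 + 2520\right)} = \sqrt{\frac{36}{55} + \frac{1}{45} \cdot \frac{1}{42} \cdot 2430} = \sqrt{\frac{36}{55} + \frac{9}{7}} = \sqrt{\frac{747}{385}} = \frac{3 \sqrt{31955}}{385}$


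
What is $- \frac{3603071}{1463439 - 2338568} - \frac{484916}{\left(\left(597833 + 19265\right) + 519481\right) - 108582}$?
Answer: $\frac{3279582124623}{899629986613} \approx 3.6455$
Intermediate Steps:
$- \frac{3603071}{1463439 - 2338568} - \frac{484916}{\left(\left(597833 + 19265\right) + 519481\right) - 108582} = - \frac{3603071}{1463439 - 2338568} - \frac{484916}{\left(617098 + 519481\right) - 108582} = - \frac{3603071}{-875129} - \frac{484916}{1136579 - 108582} = \left(-3603071\right) \left(- \frac{1}{875129}\right) - \frac{484916}{1027997} = \frac{3603071}{875129} - \frac{484916}{1027997} = \frac{3279582124623}{899629986613}$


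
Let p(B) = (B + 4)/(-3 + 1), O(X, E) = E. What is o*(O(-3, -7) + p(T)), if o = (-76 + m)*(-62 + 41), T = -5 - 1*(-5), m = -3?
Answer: -14931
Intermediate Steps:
T = 0 (T = -5 + 5 = 0)
o = 1659 (o = (-76 - 3)*(-62 + 41) = -79*(-21) = 1659)
p(B) = -2 - B/2 (p(B) = (4 + B)/(-2) = (4 + B)*(-½) = -2 - B/2)
o*(O(-3, -7) + p(T)) = 1659*(-7 + (-2 - ½*0)) = 1659*(-7 + (-2 + 0)) = 1659*(-7 - 2) = 1659*(-9) = -14931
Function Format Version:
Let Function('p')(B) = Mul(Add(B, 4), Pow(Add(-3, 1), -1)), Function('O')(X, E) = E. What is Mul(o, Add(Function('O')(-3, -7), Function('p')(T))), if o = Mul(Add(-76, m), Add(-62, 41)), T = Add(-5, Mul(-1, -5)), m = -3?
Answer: -14931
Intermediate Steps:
T = 0 (T = Add(-5, 5) = 0)
o = 1659 (o = Mul(Add(-76, -3), Add(-62, 41)) = Mul(-79, -21) = 1659)
Function('p')(B) = Add(-2, Mul(Rational(-1, 2), B)) (Function('p')(B) = Mul(Add(4, B), Pow(-2, -1)) = Mul(Add(4, B), Rational(-1, 2)) = Add(-2, Mul(Rational(-1, 2), B)))
Mul(o, Add(Function('O')(-3, -7), Function('p')(T))) = Mul(1659, Add(-7, Add(-2, Mul(Rational(-1, 2), 0)))) = Mul(1659, Add(-7, Add(-2, 0))) = Mul(1659, Add(-7, -2)) = Mul(1659, -9) = -14931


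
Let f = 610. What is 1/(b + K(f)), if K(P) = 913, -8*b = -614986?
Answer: 4/311145 ≈ 1.2856e-5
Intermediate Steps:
b = 307493/4 (b = -⅛*(-614986) = 307493/4 ≈ 76873.)
1/(b + K(f)) = 1/(307493/4 + 913) = 1/(311145/4) = 4/311145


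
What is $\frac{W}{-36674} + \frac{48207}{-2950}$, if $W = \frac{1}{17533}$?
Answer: $- \frac{7749338426011}{474216365975} \approx -16.341$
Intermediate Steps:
$W = \frac{1}{17533} \approx 5.7035 \cdot 10^{-5}$
$\frac{W}{-36674} + \frac{48207}{-2950} = \frac{1}{17533 \left(-36674\right)} + \frac{48207}{-2950} = \frac{1}{17533} \left(- \frac{1}{36674}\right) + 48207 \left(- \frac{1}{2950}\right) = - \frac{1}{643005242} - \frac{48207}{2950} = - \frac{7749338426011}{474216365975}$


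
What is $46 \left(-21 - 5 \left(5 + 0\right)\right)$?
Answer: $-2116$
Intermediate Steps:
$46 \left(-21 - 5 \left(5 + 0\right)\right) = 46 \left(-21 - 25\right) = 46 \left(-46\right) = -2116$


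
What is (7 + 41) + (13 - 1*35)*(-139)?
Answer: 3106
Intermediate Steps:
(7 + 41) + (13 - 1*35)*(-139) = 48 + (13 - 35)*(-139) = 48 - 22*(-139) = 48 + 3058 = 3106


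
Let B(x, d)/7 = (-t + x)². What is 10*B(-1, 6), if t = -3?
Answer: 280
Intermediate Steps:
B(x, d) = 7*(3 + x)² (B(x, d) = 7*(-1*(-3) + x)² = 7*(3 + x)²)
10*B(-1, 6) = 10*(7*(3 - 1)²) = 10*(7*2²) = 10*(7*4) = 10*28 = 280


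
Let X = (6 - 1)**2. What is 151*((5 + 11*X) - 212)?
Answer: 10268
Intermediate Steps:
X = 25 (X = 5**2 = 25)
151*((5 + 11*X) - 212) = 151*((5 + 11*25) - 212) = 151*((5 + 275) - 212) = 151*(280 - 212) = 151*68 = 10268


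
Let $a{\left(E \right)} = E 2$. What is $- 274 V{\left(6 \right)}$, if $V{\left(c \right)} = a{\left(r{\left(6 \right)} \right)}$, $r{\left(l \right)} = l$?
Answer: $-3288$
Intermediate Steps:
$a{\left(E \right)} = 2 E$
$V{\left(c \right)} = 12$ ($V{\left(c \right)} = 2 \cdot 6 = 12$)
$- 274 V{\left(6 \right)} = \left(-274\right) 12 = -3288$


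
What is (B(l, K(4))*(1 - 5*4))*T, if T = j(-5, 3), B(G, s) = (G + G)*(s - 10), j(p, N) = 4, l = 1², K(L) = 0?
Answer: 1520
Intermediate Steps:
l = 1
B(G, s) = 2*G*(-10 + s) (B(G, s) = (2*G)*(-10 + s) = 2*G*(-10 + s))
T = 4
(B(l, K(4))*(1 - 5*4))*T = ((2*1*(-10 + 0))*(1 - 5*4))*4 = ((2*1*(-10))*(1 - 20))*4 = -20*(-19)*4 = 380*4 = 1520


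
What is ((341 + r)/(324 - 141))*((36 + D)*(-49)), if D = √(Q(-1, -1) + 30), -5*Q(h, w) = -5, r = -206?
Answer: -79380/61 - 2205*√31/61 ≈ -1502.6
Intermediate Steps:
Q(h, w) = 1 (Q(h, w) = -⅕*(-5) = 1)
D = √31 (D = √(1 + 30) = √31 ≈ 5.5678)
((341 + r)/(324 - 141))*((36 + D)*(-49)) = ((341 - 206)/(324 - 141))*((36 + √31)*(-49)) = (135/183)*(-1764 - 49*√31) = (135*(1/183))*(-1764 - 49*√31) = 45*(-1764 - 49*√31)/61 = -79380/61 - 2205*√31/61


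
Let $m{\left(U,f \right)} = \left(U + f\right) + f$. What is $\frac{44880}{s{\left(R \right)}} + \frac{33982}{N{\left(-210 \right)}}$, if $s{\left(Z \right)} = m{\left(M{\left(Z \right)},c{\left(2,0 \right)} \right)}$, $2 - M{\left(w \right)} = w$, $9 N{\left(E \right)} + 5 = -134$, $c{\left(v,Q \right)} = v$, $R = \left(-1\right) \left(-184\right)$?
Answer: $- \frac{30338742}{12371} \approx -2452.4$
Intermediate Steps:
$R = 184$
$N{\left(E \right)} = - \frac{139}{9}$ ($N{\left(E \right)} = - \frac{5}{9} + \frac{1}{9} \left(-134\right) = - \frac{5}{9} - \frac{134}{9} = - \frac{139}{9}$)
$M{\left(w \right)} = 2 - w$
$m{\left(U,f \right)} = U + 2 f$
$s{\left(Z \right)} = 6 - Z$ ($s{\left(Z \right)} = \left(2 - Z\right) + 2 \cdot 2 = \left(2 - Z\right) + 4 = 6 - Z$)
$\frac{44880}{s{\left(R \right)}} + \frac{33982}{N{\left(-210 \right)}} = \frac{44880}{6 - 184} + \frac{33982}{- \frac{139}{9}} = \frac{44880}{6 - 184} + 33982 \left(- \frac{9}{139}\right) = \frac{44880}{-178} - \frac{305838}{139} = 44880 \left(- \frac{1}{178}\right) - \frac{305838}{139} = - \frac{22440}{89} - \frac{305838}{139} = - \frac{30338742}{12371}$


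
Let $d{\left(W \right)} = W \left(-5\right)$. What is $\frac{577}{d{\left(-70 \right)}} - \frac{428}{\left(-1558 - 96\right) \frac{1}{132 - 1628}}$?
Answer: $- \frac{111573221}{289450} \approx -385.47$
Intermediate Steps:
$d{\left(W \right)} = - 5 W$
$\frac{577}{d{\left(-70 \right)}} - \frac{428}{\left(-1558 - 96\right) \frac{1}{132 - 1628}} = \frac{577}{\left(-5\right) \left(-70\right)} - \frac{428}{\left(-1558 - 96\right) \frac{1}{132 - 1628}} = \frac{577}{350} - \frac{428}{\left(-1654\right) \frac{1}{-1496}} = 577 \cdot \frac{1}{350} - \frac{428}{\left(-1654\right) \left(- \frac{1}{1496}\right)} = \frac{577}{350} - \frac{428}{\frac{827}{748}} = \frac{577}{350} - \frac{320144}{827} = - \frac{111573221}{289450}$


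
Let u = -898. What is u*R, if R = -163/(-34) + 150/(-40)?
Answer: -31879/34 ≈ -937.62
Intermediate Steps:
R = 71/68 (R = -163*(-1/34) + 150*(-1/40) = 163/34 - 15/4 = 71/68 ≈ 1.0441)
u*R = -898*71/68 = -31879/34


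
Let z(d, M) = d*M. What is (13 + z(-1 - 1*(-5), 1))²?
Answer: 289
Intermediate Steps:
z(d, M) = M*d
(13 + z(-1 - 1*(-5), 1))² = (13 + 1*(-1 - 1*(-5)))² = (13 + 1*(-1 + 5))² = (13 + 1*4)² = (13 + 4)² = 17² = 289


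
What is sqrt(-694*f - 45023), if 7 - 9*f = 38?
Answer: I*sqrt(383693)/3 ≈ 206.48*I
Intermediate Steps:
f = -31/9 (f = 7/9 - 1/9*38 = 7/9 - 38/9 = -31/9 ≈ -3.4444)
sqrt(-694*f - 45023) = sqrt(-694*(-31/9) - 45023) = sqrt(21514/9 - 45023) = sqrt(-383693/9) = I*sqrt(383693)/3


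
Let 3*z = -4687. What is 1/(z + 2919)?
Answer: 3/4070 ≈ 0.00073710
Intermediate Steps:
z = -4687/3 (z = (⅓)*(-4687) = -4687/3 ≈ -1562.3)
1/(z + 2919) = 1/(-4687/3 + 2919) = 1/(4070/3) = 3/4070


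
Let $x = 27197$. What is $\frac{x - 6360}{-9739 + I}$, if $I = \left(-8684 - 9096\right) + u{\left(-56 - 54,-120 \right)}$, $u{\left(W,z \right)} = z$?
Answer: $- \frac{20837}{27639} \approx -0.7539$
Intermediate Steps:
$I = -17900$ ($I = \left(-8684 - 9096\right) - 120 = -17780 - 120 = -17900$)
$\frac{x - 6360}{-9739 + I} = \frac{27197 - 6360}{-9739 - 17900} = \frac{20837}{-27639} = 20837 \left(- \frac{1}{27639}\right) = - \frac{20837}{27639}$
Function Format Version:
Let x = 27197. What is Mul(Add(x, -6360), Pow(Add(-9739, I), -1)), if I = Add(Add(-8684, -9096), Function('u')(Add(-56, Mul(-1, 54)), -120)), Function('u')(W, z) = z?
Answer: Rational(-20837, 27639) ≈ -0.75390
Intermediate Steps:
I = -17900 (I = Add(Add(-8684, -9096), -120) = Add(-17780, -120) = -17900)
Mul(Add(x, -6360), Pow(Add(-9739, I), -1)) = Mul(Add(27197, -6360), Pow(Add(-9739, -17900), -1)) = Mul(20837, Pow(-27639, -1)) = Mul(20837, Rational(-1, 27639)) = Rational(-20837, 27639)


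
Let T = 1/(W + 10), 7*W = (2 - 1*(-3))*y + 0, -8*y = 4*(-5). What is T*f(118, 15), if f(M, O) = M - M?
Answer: 0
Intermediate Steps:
y = 5/2 (y = -(-5)/2 = -1/8*(-20) = 5/2 ≈ 2.5000)
W = 25/14 (W = ((2 - 1*(-3))*(5/2) + 0)/7 = ((2 + 3)*(5/2) + 0)/7 = (5*(5/2) + 0)/7 = (25/2 + 0)/7 = (1/7)*(25/2) = 25/14 ≈ 1.7857)
f(M, O) = 0
T = 14/165 (T = 1/(25/14 + 10) = 1/(165/14) = 14/165 ≈ 0.084849)
T*f(118, 15) = (14/165)*0 = 0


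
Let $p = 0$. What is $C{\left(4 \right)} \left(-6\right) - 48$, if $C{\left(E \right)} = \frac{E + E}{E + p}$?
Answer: $-60$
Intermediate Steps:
$C{\left(E \right)} = 2$ ($C{\left(E \right)} = \frac{E + E}{E + 0} = \frac{2 E}{E} = 2$)
$C{\left(4 \right)} \left(-6\right) - 48 = 2 \left(-6\right) - 48 = -12 - 48 = -60$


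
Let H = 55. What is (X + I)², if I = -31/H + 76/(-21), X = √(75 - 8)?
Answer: 112718236/1334025 - 9662*√67/1155 ≈ 16.021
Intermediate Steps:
X = √67 ≈ 8.1853
I = -4831/1155 (I = -31/55 + 76/(-21) = -31*1/55 + 76*(-1/21) = -31/55 - 76/21 = -4831/1155 ≈ -4.1827)
(X + I)² = (√67 - 4831/1155)² = (-4831/1155 + √67)²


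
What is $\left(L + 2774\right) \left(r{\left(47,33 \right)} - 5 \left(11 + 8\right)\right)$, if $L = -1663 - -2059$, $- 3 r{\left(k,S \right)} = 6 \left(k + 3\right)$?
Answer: $-618150$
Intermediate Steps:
$r{\left(k,S \right)} = -6 - 2 k$ ($r{\left(k,S \right)} = - \frac{6 \left(k + 3\right)}{3} = - \frac{6 \left(3 + k\right)}{3} = - \frac{18 + 6 k}{3} = -6 - 2 k$)
$L = 396$ ($L = -1663 + 2059 = 396$)
$\left(L + 2774\right) \left(r{\left(47,33 \right)} - 5 \left(11 + 8\right)\right) = \left(396 + 2774\right) \left(\left(-6 - 94\right) - 5 \left(11 + 8\right)\right) = 3170 \left(\left(-6 - 94\right) - 95\right) = 3170 \left(-100 - 95\right) = 3170 \left(-195\right) = -618150$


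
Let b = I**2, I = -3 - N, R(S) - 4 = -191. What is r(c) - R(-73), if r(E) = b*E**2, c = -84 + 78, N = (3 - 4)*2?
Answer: 223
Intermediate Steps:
N = -2 (N = -1*2 = -2)
c = -6
R(S) = -187 (R(S) = 4 - 191 = -187)
I = -1 (I = -3 - 1*(-2) = -3 + 2 = -1)
b = 1 (b = (-1)**2 = 1)
r(E) = E**2 (r(E) = 1*E**2 = E**2)
r(c) - R(-73) = (-6)**2 - 1*(-187) = 36 + 187 = 223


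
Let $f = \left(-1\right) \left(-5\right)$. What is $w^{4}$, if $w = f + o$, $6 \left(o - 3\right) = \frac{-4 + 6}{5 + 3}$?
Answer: $\frac{1387488001}{331776} \approx 4182.0$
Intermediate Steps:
$f = 5$
$o = \frac{73}{24}$ ($o = 3 + \frac{\left(-4 + 6\right) \frac{1}{5 + 3}}{6} = 3 + \frac{2 \cdot \frac{1}{8}}{6} = 3 + \frac{1}{6} \cdot \frac{1}{4} = 3 + \frac{1}{24} = \frac{73}{24} \approx 3.0417$)
$w = \frac{193}{24}$ ($w = 5 + \frac{73}{24} = \frac{193}{24} \approx 8.0417$)
$w^{4} = \left(\frac{193}{24}\right)^{4} = \frac{1387488001}{331776}$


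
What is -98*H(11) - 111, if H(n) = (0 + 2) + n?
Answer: -1385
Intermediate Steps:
H(n) = 2 + n
-98*H(11) - 111 = -98*(2 + 11) - 111 = -98*13 - 111 = -1274 - 111 = -1385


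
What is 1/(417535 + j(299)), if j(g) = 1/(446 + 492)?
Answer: 938/391647831 ≈ 2.3950e-6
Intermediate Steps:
j(g) = 1/938
1/(417535 + j(299)) = 1/(417535 + 1/938) = 1/(391647831/938) = 938/391647831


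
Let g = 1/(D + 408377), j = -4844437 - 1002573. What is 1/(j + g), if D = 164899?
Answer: -573276/3351950504759 ≈ -1.7103e-7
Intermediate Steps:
j = -5847010
g = 1/573276 (g = 1/(164899 + 408377) = 1/573276 ≈ 1.7444e-6)
1/(j + g) = 1/(-5847010 + 1/573276) = 1/(-3351950504759/573276) = -573276/3351950504759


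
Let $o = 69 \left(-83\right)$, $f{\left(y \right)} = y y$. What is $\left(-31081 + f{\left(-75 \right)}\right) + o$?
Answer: $-31183$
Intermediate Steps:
$f{\left(y \right)} = y^{2}$
$o = -5727$
$\left(-31081 + f{\left(-75 \right)}\right) + o = \left(-31081 + \left(-75\right)^{2}\right) - 5727 = \left(-31081 + 5625\right) - 5727 = -25456 - 5727 = -31183$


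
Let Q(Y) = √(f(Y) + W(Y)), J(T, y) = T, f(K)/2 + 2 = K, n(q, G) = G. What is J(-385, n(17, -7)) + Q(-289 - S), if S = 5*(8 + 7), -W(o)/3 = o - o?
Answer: -385 + 2*I*√183 ≈ -385.0 + 27.056*I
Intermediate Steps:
f(K) = -4 + 2*K
W(o) = 0 (W(o) = -3*(o - o) = -3*0 = 0)
S = 75 (S = 5*15 = 75)
Q(Y) = √(-4 + 2*Y) (Q(Y) = √((-4 + 2*Y) + 0) = √(-4 + 2*Y))
J(-385, n(17, -7)) + Q(-289 - S) = -385 + √(-4 + 2*(-289 - 1*75)) = -385 + √(-4 + 2*(-289 - 75)) = -385 + √(-4 + 2*(-364)) = -385 + √(-4 - 728) = -385 + √(-732) = -385 + 2*I*√183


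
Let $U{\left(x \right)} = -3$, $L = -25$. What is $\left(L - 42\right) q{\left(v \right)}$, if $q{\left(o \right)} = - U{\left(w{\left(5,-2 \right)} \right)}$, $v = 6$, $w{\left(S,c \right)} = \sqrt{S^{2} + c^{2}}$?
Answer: $-201$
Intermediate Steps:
$q{\left(o \right)} = 3$ ($q{\left(o \right)} = \left(-1\right) \left(-3\right) = 3$)
$\left(L - 42\right) q{\left(v \right)} = \left(-25 - 42\right) 3 = \left(-67\right) 3 = -201$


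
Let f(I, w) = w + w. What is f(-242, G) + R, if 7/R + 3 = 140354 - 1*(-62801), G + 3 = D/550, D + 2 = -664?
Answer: -470498107/55866800 ≈ -8.4218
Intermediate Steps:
D = -666 (D = -2 - 664 = -666)
G = -1158/275 (G = -3 - 666/550 = -3 - 666*1/550 = -3 - 333/275 = -1158/275 ≈ -4.2109)
R = 7/203152 (R = 7/(-3 + (140354 - 1*(-62801))) = 7/(-3 + (140354 + 62801)) = 7/(-3 + 203155) = 7/203152 ≈ 3.4457e-5)
f(I, w) = 2*w
f(-242, G) + R = 2*(-1158/275) + 7/203152 = -2316/275 + 7/203152 = -470498107/55866800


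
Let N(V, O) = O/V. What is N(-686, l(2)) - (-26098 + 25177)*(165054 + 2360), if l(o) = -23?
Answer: 105773169707/686 ≈ 1.5419e+8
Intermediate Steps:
N(-686, l(2)) - (-26098 + 25177)*(165054 + 2360) = -23/(-686) - (-26098 + 25177)*(165054 + 2360) = -23*(-1/686) - (-921)*167414 = 23/686 - 1*(-154188294) = 23/686 + 154188294 = 105773169707/686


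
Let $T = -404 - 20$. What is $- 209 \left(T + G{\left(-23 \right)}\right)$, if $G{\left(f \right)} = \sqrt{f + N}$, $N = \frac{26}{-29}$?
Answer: $88616 - \frac{627 i \sqrt{2233}}{29} \approx 88616.0 - 1021.7 i$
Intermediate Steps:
$N = - \frac{26}{29}$ ($N = 26 \left(- \frac{1}{29}\right) = - \frac{26}{29} \approx -0.89655$)
$T = -424$ ($T = -404 - 20 = -424$)
$G{\left(f \right)} = \sqrt{- \frac{26}{29} + f}$ ($G{\left(f \right)} = \sqrt{f - \frac{26}{29}} = \sqrt{- \frac{26}{29} + f}$)
$- 209 \left(T + G{\left(-23 \right)}\right) = - 209 \left(-424 + \frac{\sqrt{-754 + 841 \left(-23\right)}}{29}\right) = - 209 \left(-424 + \frac{\sqrt{-754 - 19343}}{29}\right) = - 209 \left(-424 + \frac{\sqrt{-20097}}{29}\right) = - 209 \left(-424 + \frac{3 i \sqrt{2233}}{29}\right) = 88616 - \frac{627 i \sqrt{2233}}{29}$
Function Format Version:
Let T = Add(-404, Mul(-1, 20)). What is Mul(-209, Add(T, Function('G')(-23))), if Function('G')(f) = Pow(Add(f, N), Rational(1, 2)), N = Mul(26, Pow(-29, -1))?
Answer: Add(88616, Mul(Rational(-627, 29), I, Pow(2233, Rational(1, 2)))) ≈ Add(88616., Mul(-1021.7, I))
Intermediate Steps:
N = Rational(-26, 29) (N = Mul(26, Rational(-1, 29)) = Rational(-26, 29) ≈ -0.89655)
T = -424 (T = Add(-404, -20) = -424)
Function('G')(f) = Pow(Add(Rational(-26, 29), f), Rational(1, 2)) (Function('G')(f) = Pow(Add(f, Rational(-26, 29)), Rational(1, 2)) = Pow(Add(Rational(-26, 29), f), Rational(1, 2)))
Mul(-209, Add(T, Function('G')(-23))) = Mul(-209, Add(-424, Mul(Rational(1, 29), Pow(Add(-754, Mul(841, -23)), Rational(1, 2))))) = Mul(-209, Add(-424, Mul(Rational(1, 29), Pow(Add(-754, -19343), Rational(1, 2))))) = Mul(-209, Add(-424, Mul(Rational(1, 29), Pow(-20097, Rational(1, 2))))) = Mul(-209, Add(-424, Mul(Rational(1, 29), Mul(3, I, Pow(2233, Rational(1, 2)))))) = Mul(-209, Add(-424, Mul(Rational(3, 29), I, Pow(2233, Rational(1, 2))))) = Add(88616, Mul(Rational(-627, 29), I, Pow(2233, Rational(1, 2))))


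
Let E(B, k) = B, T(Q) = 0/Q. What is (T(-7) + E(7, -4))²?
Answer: 49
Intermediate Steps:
T(Q) = 0
(T(-7) + E(7, -4))² = (0 + 7)² = 7² = 49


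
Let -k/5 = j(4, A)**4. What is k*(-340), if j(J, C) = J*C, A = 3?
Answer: 35251200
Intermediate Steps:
j(J, C) = C*J
k = -103680 (k = -5*(3*4)**4 = -5*12**4 = -5*20736 = -103680)
k*(-340) = -103680*(-340) = 35251200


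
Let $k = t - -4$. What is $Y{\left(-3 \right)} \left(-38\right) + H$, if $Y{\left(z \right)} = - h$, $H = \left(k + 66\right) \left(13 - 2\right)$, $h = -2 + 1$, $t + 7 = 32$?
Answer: $1007$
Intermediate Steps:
$t = 25$ ($t = -7 + 32 = 25$)
$k = 29$ ($k = 25 - -4 = 25 + 4 = 29$)
$h = -1$
$H = 1045$ ($H = \left(29 + 66\right) \left(13 - 2\right) = 95 \cdot 11 = 1045$)
$Y{\left(z \right)} = 1$ ($Y{\left(z \right)} = \left(-1\right) \left(-1\right) = 1$)
$Y{\left(-3 \right)} \left(-38\right) + H = 1 \left(-38\right) + 1045 = -38 + 1045 = 1007$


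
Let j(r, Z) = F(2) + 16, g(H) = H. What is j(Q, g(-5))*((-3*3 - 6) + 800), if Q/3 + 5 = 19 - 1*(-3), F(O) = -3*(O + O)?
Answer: 3140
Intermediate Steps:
F(O) = -6*O
Q = 51 (Q = -15 + 3*(19 - 1*(-3)) = -15 + 3*(19 + 3) = -15 + 3*22 = -15 + 66 = 51)
j(r, Z) = 4 (j(r, Z) = -6*2 + 16 = -12 + 16 = 4)
j(Q, g(-5))*((-3*3 - 6) + 800) = 4*((-3*3 - 6) + 800) = 4*((-9 - 6) + 800) = 4*(-15 + 800) = 4*785 = 3140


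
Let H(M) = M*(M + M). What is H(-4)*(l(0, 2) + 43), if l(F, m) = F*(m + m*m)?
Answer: 1376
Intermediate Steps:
l(F, m) = F*(m + m**2)
H(M) = 2*M**2 (H(M) = M*(2*M) = 2*M**2)
H(-4)*(l(0, 2) + 43) = (2*(-4)**2)*(0*2*(1 + 2) + 43) = (2*16)*(0*2*3 + 43) = 32*(0 + 43) = 32*43 = 1376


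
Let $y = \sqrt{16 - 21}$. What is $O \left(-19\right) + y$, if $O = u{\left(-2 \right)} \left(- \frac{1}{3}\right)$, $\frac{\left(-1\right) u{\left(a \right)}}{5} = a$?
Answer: $\frac{190}{3} + i \sqrt{5} \approx 63.333 + 2.2361 i$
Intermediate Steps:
$y = i \sqrt{5}$ ($y = \sqrt{-5} = i \sqrt{5} \approx 2.2361 i$)
$u{\left(a \right)} = - 5 a$
$O = - \frac{10}{3}$ ($O = \left(-5\right) \left(-2\right) \left(- \frac{1}{3}\right) = 10 \left(\left(-1\right) \frac{1}{3}\right) = 10 \left(- \frac{1}{3}\right) = - \frac{10}{3} \approx -3.3333$)
$O \left(-19\right) + y = \left(- \frac{10}{3}\right) \left(-19\right) + i \sqrt{5} = \frac{190}{3} + i \sqrt{5}$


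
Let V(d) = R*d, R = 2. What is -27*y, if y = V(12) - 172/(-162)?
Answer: -2030/3 ≈ -676.67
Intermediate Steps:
V(d) = 2*d
y = 2030/81 (y = 2*12 - 172/(-162) = 24 - 172*(-1)/162 = 24 - 1*(-86/81) = 24 + 86/81 = 2030/81 ≈ 25.062)
-27*y = -27*2030/81 = -2030/3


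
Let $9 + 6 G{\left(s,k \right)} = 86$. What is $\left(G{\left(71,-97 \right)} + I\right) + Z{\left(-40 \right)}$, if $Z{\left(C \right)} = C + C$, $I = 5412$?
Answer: $\frac{32069}{6} \approx 5344.8$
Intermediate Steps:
$G{\left(s,k \right)} = \frac{77}{6}$ ($G{\left(s,k \right)} = - \frac{3}{2} + \frac{1}{6} \cdot 86 = - \frac{3}{2} + \frac{43}{3} = \frac{77}{6}$)
$Z{\left(C \right)} = 2 C$
$\left(G{\left(71,-97 \right)} + I\right) + Z{\left(-40 \right)} = \left(\frac{77}{6} + 5412\right) + 2 \left(-40\right) = \frac{32549}{6} - 80 = \frac{32069}{6}$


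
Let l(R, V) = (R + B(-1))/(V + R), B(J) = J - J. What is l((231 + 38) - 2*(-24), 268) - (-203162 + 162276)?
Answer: 23918627/585 ≈ 40887.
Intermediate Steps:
B(J) = 0
l(R, V) = R/(R + V) (l(R, V) = (R + 0)/(V + R) = R/(R + V))
l((231 + 38) - 2*(-24), 268) - (-203162 + 162276) = ((231 + 38) - 2*(-24))/(((231 + 38) - 2*(-24)) + 268) - (-203162 + 162276) = (269 + 48)/((269 + 48) + 268) - 1*(-40886) = 317/(317 + 268) + 40886 = 317/585 + 40886 = 23918627/585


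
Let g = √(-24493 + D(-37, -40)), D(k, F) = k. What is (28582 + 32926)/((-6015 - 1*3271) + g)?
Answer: -285581644/43127163 - 30754*I*√24530/43127163 ≈ -6.6218 - 0.11169*I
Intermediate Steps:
g = I*√24530 (g = √(-24493 - 37) = √(-24530) = I*√24530 ≈ 156.62*I)
(28582 + 32926)/((-6015 - 1*3271) + g) = (28582 + 32926)/((-6015 - 1*3271) + I*√24530) = 61508/((-6015 - 3271) + I*√24530) = 61508/(-9286 + I*√24530)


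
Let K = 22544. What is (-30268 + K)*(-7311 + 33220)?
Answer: -200121116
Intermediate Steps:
(-30268 + K)*(-7311 + 33220) = (-30268 + 22544)*(-7311 + 33220) = -7724*25909 = -200121116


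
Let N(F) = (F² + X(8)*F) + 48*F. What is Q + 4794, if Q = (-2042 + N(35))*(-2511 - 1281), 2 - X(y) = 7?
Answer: -2604102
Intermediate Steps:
X(y) = -5 (X(y) = 2 - 1*7 = 2 - 7 = -5)
N(F) = F² + 43*F (N(F) = (F² - 5*F) + 48*F = F² + 43*F)
Q = -2608896 (Q = (-2042 + 35*(43 + 35))*(-2511 - 1281) = (-2042 + 35*78)*(-3792) = (-2042 + 2730)*(-3792) = 688*(-3792) = -2608896)
Q + 4794 = -2608896 + 4794 = -2604102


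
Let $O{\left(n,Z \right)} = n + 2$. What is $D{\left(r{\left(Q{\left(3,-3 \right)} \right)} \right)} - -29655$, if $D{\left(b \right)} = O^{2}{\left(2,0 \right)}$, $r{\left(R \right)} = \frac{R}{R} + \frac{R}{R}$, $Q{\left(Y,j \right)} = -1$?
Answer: $29671$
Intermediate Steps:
$O{\left(n,Z \right)} = 2 + n$
$r{\left(R \right)} = 2$ ($r{\left(R \right)} = 1 + 1 = 2$)
$D{\left(b \right)} = 16$ ($D{\left(b \right)} = \left(2 + 2\right)^{2} = 4^{2} = 16$)
$D{\left(r{\left(Q{\left(3,-3 \right)} \right)} \right)} - -29655 = 16 - -29655 = 16 + 29655 = 29671$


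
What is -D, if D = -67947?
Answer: 67947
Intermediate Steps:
-D = -1*(-67947) = 67947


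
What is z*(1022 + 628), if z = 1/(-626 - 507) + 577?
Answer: 98061000/103 ≈ 9.5205e+5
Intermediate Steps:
z = 653740/1133 (z = 1/(-1133) + 577 = -1/1133 + 577 = 653740/1133 ≈ 577.00)
z*(1022 + 628) = 653740*(1022 + 628)/1133 = (653740/1133)*1650 = 98061000/103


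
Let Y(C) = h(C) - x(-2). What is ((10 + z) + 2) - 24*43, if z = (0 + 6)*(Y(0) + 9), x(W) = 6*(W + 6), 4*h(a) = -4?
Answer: -1116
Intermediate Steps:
h(a) = -1 (h(a) = (¼)*(-4) = -1)
x(W) = 36 + 6*W (x(W) = 6*(6 + W) = 36 + 6*W)
Y(C) = -25 (Y(C) = -1 - (36 + 6*(-2)) = -1 - (36 - 12) = -1 - 1*24 = -1 - 24 = -25)
z = -96 (z = (0 + 6)*(-25 + 9) = 6*(-16) = -96)
((10 + z) + 2) - 24*43 = ((10 - 96) + 2) - 24*43 = (-86 + 2) - 1032 = -84 - 1032 = -1116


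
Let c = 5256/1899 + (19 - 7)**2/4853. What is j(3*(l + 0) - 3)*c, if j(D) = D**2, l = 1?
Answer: 0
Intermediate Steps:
c = 13576/4853 (c = 5256*(1/1899) + 12**2*(1/4853) = 584/211 + 144*(1/4853) = 584/211 + 144/4853 = 13576/4853 ≈ 2.7974)
j(3*(l + 0) - 3)*c = (3*(1 + 0) - 3)**2*(13576/4853) = (3*1 - 3)**2*(13576/4853) = (3 - 3)**2*(13576/4853) = 0**2*(13576/4853) = 0*(13576/4853) = 0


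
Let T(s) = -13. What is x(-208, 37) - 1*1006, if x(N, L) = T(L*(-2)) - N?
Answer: -811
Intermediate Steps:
x(N, L) = -13 - N
x(-208, 37) - 1*1006 = (-13 - 1*(-208)) - 1*1006 = (-13 + 208) - 1006 = 195 - 1006 = -811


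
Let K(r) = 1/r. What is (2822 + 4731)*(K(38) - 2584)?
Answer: -741636623/38 ≈ -1.9517e+7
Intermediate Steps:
(2822 + 4731)*(K(38) - 2584) = (2822 + 4731)*(1/38 - 2584) = 7553*(1/38 - 2584) = 7553*(-98191/38) = -741636623/38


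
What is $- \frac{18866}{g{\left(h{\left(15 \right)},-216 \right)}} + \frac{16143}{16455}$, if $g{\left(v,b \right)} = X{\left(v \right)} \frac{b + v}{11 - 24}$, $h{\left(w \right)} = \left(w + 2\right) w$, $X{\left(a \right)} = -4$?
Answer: $- \frac{51707719}{32910} \approx -1571.2$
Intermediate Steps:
$h{\left(w \right)} = w \left(2 + w\right)$ ($h{\left(w \right)} = \left(2 + w\right) w = w \left(2 + w\right)$)
$g{\left(v,b \right)} = \frac{4 b}{13} + \frac{4 v}{13}$ ($g{\left(v,b \right)} = - 4 \frac{b + v}{11 - 24} = - 4 \frac{b + v}{-13} = - 4 \left(b + v\right) \left(- \frac{1}{13}\right) = - 4 \left(- \frac{b}{13} - \frac{v}{13}\right) = \frac{4 b}{13} + \frac{4 v}{13}$)
$- \frac{18866}{g{\left(h{\left(15 \right)},-216 \right)}} + \frac{16143}{16455} = - \frac{18866}{\frac{4}{13} \left(-216\right) + \frac{4 \cdot 15 \left(2 + 15\right)}{13}} + \frac{16143}{16455} = - \frac{18866}{- \frac{864}{13} + \frac{4 \cdot 15 \cdot 17}{13}} + 16143 \cdot \frac{1}{16455} = - \frac{18866}{- \frac{864}{13} + \frac{4}{13} \cdot 255} + \frac{5381}{5485} = - \frac{18866}{- \frac{864}{13} + \frac{1020}{13}} + \frac{5381}{5485} = - \frac{18866}{12} + \frac{5381}{5485} = \left(-18866\right) \frac{1}{12} + \frac{5381}{5485} = - \frac{9433}{6} + \frac{5381}{5485} = - \frac{51707719}{32910}$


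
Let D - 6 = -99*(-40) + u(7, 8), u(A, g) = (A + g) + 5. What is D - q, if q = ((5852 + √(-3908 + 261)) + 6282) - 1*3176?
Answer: -4972 - I*√3647 ≈ -4972.0 - 60.39*I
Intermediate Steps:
u(A, g) = 5 + A + g
q = 8958 + I*√3647 (q = ((5852 + √(-3647)) + 6282) - 3176 = ((5852 + I*√3647) + 6282) - 3176 = (12134 + I*√3647) - 3176 = 8958 + I*√3647 ≈ 8958.0 + 60.39*I)
D = 3986 (D = 6 + (-99*(-40) + (5 + 7 + 8)) = 6 + (3960 + 20) = 6 + 3980 = 3986)
D - q = 3986 - (8958 + I*√3647) = 3986 + (-8958 - I*√3647) = -4972 - I*√3647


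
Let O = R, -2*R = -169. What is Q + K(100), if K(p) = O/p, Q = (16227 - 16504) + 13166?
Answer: 2577969/200 ≈ 12890.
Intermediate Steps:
R = 169/2 (R = -½*(-169) = 169/2 ≈ 84.500)
Q = 12889 (Q = -277 + 13166 = 12889)
O = 169/2 ≈ 84.500
K(p) = 169/(2*p)
Q + K(100) = 12889 + (169/2)/100 = 12889 + (169/2)*(1/100) = 12889 + 169/200 = 2577969/200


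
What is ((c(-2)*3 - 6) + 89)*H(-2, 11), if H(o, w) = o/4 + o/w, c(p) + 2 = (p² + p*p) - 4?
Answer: -1335/22 ≈ -60.682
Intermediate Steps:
c(p) = -6 + 2*p² (c(p) = -2 + ((p² + p*p) - 4) = -2 + ((p² + p²) - 4) = -2 + (2*p² - 4) = -2 + (-4 + 2*p²) = -6 + 2*p²)
H(o, w) = o/4 + o/w (H(o, w) = o*(¼) + o/w = o/4 + o/w)
((c(-2)*3 - 6) + 89)*H(-2, 11) = (((-6 + 2*(-2)²)*3 - 6) + 89)*((¼)*(-2) - 2/11) = (((-6 + 2*4)*3 - 6) + 89)*(-½ - 2*1/11) = (((-6 + 8)*3 - 6) + 89)*(-½ - 2/11) = ((2*3 - 6) + 89)*(-15/22) = ((6 - 6) + 89)*(-15/22) = (0 + 89)*(-15/22) = 89*(-15/22) = -1335/22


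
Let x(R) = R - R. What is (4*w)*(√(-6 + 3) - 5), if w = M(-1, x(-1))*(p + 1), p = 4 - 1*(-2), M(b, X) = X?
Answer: 0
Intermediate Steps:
x(R) = 0
p = 6 (p = 4 + 2 = 6)
w = 0 (w = 0*(6 + 1) = 0*7 = 0)
(4*w)*(√(-6 + 3) - 5) = (4*0)*(√(-6 + 3) - 5) = 0*(√(-3) - 5) = 0*(I*√3 - 5) = 0*(-5 + I*√3) = 0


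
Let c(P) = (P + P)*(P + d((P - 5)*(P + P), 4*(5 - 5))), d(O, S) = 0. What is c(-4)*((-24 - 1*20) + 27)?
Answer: -544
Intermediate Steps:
c(P) = 2*P² (c(P) = (P + P)*(P + 0) = (2*P)*P = 2*P²)
c(-4)*((-24 - 1*20) + 27) = (2*(-4)²)*((-24 - 1*20) + 27) = (2*16)*((-24 - 20) + 27) = 32*(-44 + 27) = 32*(-17) = -544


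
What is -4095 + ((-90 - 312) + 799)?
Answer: -3698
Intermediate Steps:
-4095 + ((-90 - 312) + 799) = -4095 + (-402 + 799) = -4095 + 397 = -3698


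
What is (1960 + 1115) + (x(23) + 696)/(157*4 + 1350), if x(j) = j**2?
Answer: 6083575/1978 ≈ 3075.6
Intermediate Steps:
(1960 + 1115) + (x(23) + 696)/(157*4 + 1350) = (1960 + 1115) + (23**2 + 696)/(157*4 + 1350) = 3075 + (529 + 696)/(628 + 1350) = 3075 + 1225/1978 = 6083575/1978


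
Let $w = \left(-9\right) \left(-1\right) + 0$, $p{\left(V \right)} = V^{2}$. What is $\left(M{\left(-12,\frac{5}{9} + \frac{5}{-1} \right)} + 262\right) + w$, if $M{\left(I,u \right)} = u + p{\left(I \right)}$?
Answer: $\frac{3695}{9} \approx 410.56$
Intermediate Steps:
$w = 9$ ($w = 9 + 0 = 9$)
$M{\left(I,u \right)} = u + I^{2}$
$\left(M{\left(-12,\frac{5}{9} + \frac{5}{-1} \right)} + 262\right) + w = \left(\left(\left(\frac{5}{9} + \frac{5}{-1}\right) + \left(-12\right)^{2}\right) + 262\right) + 9 = \left(\left(\left(5 \cdot \frac{1}{9} + 5 \left(-1\right)\right) + 144\right) + 262\right) + 9 = \left(\left(\left(\frac{5}{9} - 5\right) + 144\right) + 262\right) + 9 = \left(\left(- \frac{40}{9} + 144\right) + 262\right) + 9 = \left(\frac{1256}{9} + 262\right) + 9 = \frac{3614}{9} + 9 = \frac{3695}{9}$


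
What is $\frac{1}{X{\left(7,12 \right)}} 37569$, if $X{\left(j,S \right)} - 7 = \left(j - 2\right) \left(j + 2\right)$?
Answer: $\frac{37569}{52} \approx 722.48$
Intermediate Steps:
$X{\left(j,S \right)} = 7 + \left(-2 + j\right) \left(2 + j\right)$ ($X{\left(j,S \right)} = 7 + \left(j - 2\right) \left(j + 2\right) = 7 + \left(-2 + j\right) \left(2 + j\right)$)
$\frac{1}{X{\left(7,12 \right)}} 37569 = \frac{1}{3 + 7^{2}} \cdot 37569 = \frac{1}{3 + 49} \cdot 37569 = \frac{1}{52} \cdot 37569 = \frac{37569}{52}$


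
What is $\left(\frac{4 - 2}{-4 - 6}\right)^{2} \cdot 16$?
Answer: $\frac{16}{25} \approx 0.64$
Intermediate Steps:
$\left(\frac{4 - 2}{-4 - 6}\right)^{2} \cdot 16 = \left(\frac{2}{-10}\right)^{2} \cdot 16 = \left(2 \left(- \frac{1}{10}\right)\right)^{2} \cdot 16 = \left(- \frac{1}{5}\right)^{2} \cdot 16 = \frac{1}{25} \cdot 16 = \frac{16}{25}$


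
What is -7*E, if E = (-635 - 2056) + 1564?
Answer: 7889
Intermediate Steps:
E = -1127 (E = -2691 + 1564 = -1127)
-7*E = -7*(-1127) = 7889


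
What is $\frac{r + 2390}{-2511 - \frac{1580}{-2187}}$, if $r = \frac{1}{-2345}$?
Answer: $- \frac{12257148663}{12873996065} \approx -0.95209$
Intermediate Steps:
$r = - \frac{1}{2345} \approx -0.00042644$
$\frac{r + 2390}{-2511 - \frac{1580}{-2187}} = \frac{- \frac{1}{2345} + 2390}{-2511 - \frac{1580}{-2187}} = \frac{5604549}{2345 \left(-2511 - - \frac{1580}{2187}\right)} = \frac{5604549}{2345 \left(-2511 + \frac{1580}{2187}\right)} = \frac{5604549}{2345 \left(- \frac{5489977}{2187}\right)} = \frac{5604549}{2345} \left(- \frac{2187}{5489977}\right) = - \frac{12257148663}{12873996065}$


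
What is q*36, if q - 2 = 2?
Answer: 144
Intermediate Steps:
q = 4 (q = 2 + 2 = 4)
q*36 = 4*36 = 144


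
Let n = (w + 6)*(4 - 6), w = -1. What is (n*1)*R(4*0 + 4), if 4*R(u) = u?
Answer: -10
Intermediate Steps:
R(u) = u/4
n = -10 (n = (-1 + 6)*(4 - 6) = 5*(-2) = -10)
(n*1)*R(4*0 + 4) = (-10*1)*((4*0 + 4)/4) = -5*(0 + 4)/2 = -5*4/2 = -10*1 = -10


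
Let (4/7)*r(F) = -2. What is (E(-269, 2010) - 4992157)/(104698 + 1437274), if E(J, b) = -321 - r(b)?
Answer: -9984949/3083944 ≈ -3.2377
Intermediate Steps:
r(F) = -7/2 (r(F) = (7/4)*(-2) = -7/2)
E(J, b) = -635/2 (E(J, b) = -321 - 1*(-7/2) = -321 + 7/2 = -635/2)
(E(-269, 2010) - 4992157)/(104698 + 1437274) = (-635/2 - 4992157)/(104698 + 1437274) = -9984949/2/1541972 = -9984949/2*1/1541972 = -9984949/3083944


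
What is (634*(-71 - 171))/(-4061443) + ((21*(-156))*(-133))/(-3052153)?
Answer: -100101344320/953549648983 ≈ -0.10498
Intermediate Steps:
(634*(-71 - 171))/(-4061443) + ((21*(-156))*(-133))/(-3052153) = (634*(-242))*(-1/4061443) - 3276*(-133)*(-1/3052153) = -153428*(-1/4061443) + 435708*(-1/3052153) = 153428/4061443 - 33516/234781 = -100101344320/953549648983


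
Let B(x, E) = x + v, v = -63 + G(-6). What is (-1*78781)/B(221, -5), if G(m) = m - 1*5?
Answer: -78781/147 ≈ -535.92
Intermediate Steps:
G(m) = -5 + m (G(m) = m - 5 = -5 + m)
v = -74 (v = -63 + (-5 - 6) = -63 - 11 = -74)
B(x, E) = -74 + x (B(x, E) = x - 74 = -74 + x)
(-1*78781)/B(221, -5) = (-1*78781)/(-74 + 221) = -78781/147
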